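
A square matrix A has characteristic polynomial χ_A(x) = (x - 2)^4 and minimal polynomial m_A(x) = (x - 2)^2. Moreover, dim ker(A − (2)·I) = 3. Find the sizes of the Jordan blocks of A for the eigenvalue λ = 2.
Block sizes for λ = 2: [2, 1, 1]

Step 1 — from the characteristic polynomial, algebraic multiplicity of λ = 2 is 4. From dim ker(A − (2)·I) = 3, there are exactly 3 Jordan blocks for λ = 2.
Step 2 — from the minimal polynomial, the factor (x − 2)^2 tells us the largest block for λ = 2 has size 2.
Step 3 — with total size 4, 3 blocks, and largest block 2, the block sizes (in nonincreasing order) are [2, 1, 1].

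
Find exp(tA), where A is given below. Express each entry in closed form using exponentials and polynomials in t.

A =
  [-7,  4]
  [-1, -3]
e^{tA} =
  [-2*t*exp(-5*t) + exp(-5*t), 4*t*exp(-5*t)]
  [-t*exp(-5*t), 2*t*exp(-5*t) + exp(-5*t)]

Strategy: write A = P · J · P⁻¹ where J is a Jordan canonical form, so e^{tA} = P · e^{tJ} · P⁻¹, and e^{tJ} can be computed block-by-block.

A has Jordan form
J =
  [-5,  1]
  [ 0, -5]
(up to reordering of blocks).

Per-block formulas:
  For a 2×2 Jordan block J_2(-5): exp(t · J_2(-5)) = e^(-5t)·(I + t·N), where N is the 2×2 nilpotent shift.

After assembling e^{tJ} and conjugating by P, we get:

e^{tA} =
  [-2*t*exp(-5*t) + exp(-5*t), 4*t*exp(-5*t)]
  [-t*exp(-5*t), 2*t*exp(-5*t) + exp(-5*t)]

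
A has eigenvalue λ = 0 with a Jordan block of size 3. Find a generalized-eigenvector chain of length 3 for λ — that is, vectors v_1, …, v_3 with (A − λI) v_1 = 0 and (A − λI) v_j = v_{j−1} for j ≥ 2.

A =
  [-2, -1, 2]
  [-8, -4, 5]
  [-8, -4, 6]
A Jordan chain for λ = 0 of length 3:
v_1 = (-4, 8, 0)ᵀ
v_2 = (-2, -8, -8)ᵀ
v_3 = (1, 0, 0)ᵀ

Let N = A − (0)·I. We want v_3 with N^3 v_3 = 0 but N^2 v_3 ≠ 0; then v_{j-1} := N · v_j for j = 3, …, 2.

Pick v_3 = (1, 0, 0)ᵀ.
Then v_2 = N · v_3 = (-2, -8, -8)ᵀ.
Then v_1 = N · v_2 = (-4, 8, 0)ᵀ.

Sanity check: (A − (0)·I) v_1 = (0, 0, 0)ᵀ = 0. ✓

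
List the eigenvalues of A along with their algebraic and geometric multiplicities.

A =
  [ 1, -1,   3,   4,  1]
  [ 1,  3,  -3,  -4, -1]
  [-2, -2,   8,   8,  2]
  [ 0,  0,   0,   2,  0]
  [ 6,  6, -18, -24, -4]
λ = 2: alg = 5, geom = 4

Step 1 — factor the characteristic polynomial to read off the algebraic multiplicities:
  χ_A(x) = (x - 2)^5

Step 2 — compute geometric multiplicities via the rank-nullity identity g(λ) = n − rank(A − λI):
  rank(A − (2)·I) = 1, so dim ker(A − (2)·I) = n − 1 = 4

Summary:
  λ = 2: algebraic multiplicity = 5, geometric multiplicity = 4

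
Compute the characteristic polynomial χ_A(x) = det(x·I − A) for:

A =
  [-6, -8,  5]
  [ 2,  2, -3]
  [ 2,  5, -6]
x^3 + 10*x^2 + 33*x + 36

Expanding det(x·I − A) (e.g. by cofactor expansion or by noting that A is similar to its Jordan form J, which has the same characteristic polynomial as A) gives
  χ_A(x) = x^3 + 10*x^2 + 33*x + 36
which factors as (x + 3)^2*(x + 4). The eigenvalues (with algebraic multiplicities) are λ = -4 with multiplicity 1, λ = -3 with multiplicity 2.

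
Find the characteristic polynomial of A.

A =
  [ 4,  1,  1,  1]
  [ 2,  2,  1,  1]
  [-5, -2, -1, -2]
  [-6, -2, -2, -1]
x^4 - 4*x^3 + 6*x^2 - 4*x + 1

Expanding det(x·I − A) (e.g. by cofactor expansion or by noting that A is similar to its Jordan form J, which has the same characteristic polynomial as A) gives
  χ_A(x) = x^4 - 4*x^3 + 6*x^2 - 4*x + 1
which factors as (x - 1)^4. The eigenvalues (with algebraic multiplicities) are λ = 1 with multiplicity 4.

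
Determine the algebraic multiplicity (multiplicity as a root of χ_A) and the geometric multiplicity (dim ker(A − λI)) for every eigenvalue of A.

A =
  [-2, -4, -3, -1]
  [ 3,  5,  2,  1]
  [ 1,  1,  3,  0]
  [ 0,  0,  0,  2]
λ = 2: alg = 4, geom = 2

Step 1 — factor the characteristic polynomial to read off the algebraic multiplicities:
  χ_A(x) = (x - 2)^4

Step 2 — compute geometric multiplicities via the rank-nullity identity g(λ) = n − rank(A − λI):
  rank(A − (2)·I) = 2, so dim ker(A − (2)·I) = n − 2 = 2

Summary:
  λ = 2: algebraic multiplicity = 4, geometric multiplicity = 2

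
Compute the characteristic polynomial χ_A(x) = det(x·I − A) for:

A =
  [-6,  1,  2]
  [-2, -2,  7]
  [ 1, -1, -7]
x^3 + 15*x^2 + 75*x + 125

Expanding det(x·I − A) (e.g. by cofactor expansion or by noting that A is similar to its Jordan form J, which has the same characteristic polynomial as A) gives
  χ_A(x) = x^3 + 15*x^2 + 75*x + 125
which factors as (x + 5)^3. The eigenvalues (with algebraic multiplicities) are λ = -5 with multiplicity 3.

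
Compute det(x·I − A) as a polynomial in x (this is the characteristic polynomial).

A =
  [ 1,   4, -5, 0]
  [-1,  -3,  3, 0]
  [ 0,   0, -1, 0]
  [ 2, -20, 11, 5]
x^4 - 2*x^3 - 12*x^2 - 14*x - 5

Expanding det(x·I − A) (e.g. by cofactor expansion or by noting that A is similar to its Jordan form J, which has the same characteristic polynomial as A) gives
  χ_A(x) = x^4 - 2*x^3 - 12*x^2 - 14*x - 5
which factors as (x - 5)*(x + 1)^3. The eigenvalues (with algebraic multiplicities) are λ = -1 with multiplicity 3, λ = 5 with multiplicity 1.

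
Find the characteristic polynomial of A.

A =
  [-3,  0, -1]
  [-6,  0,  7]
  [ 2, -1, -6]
x^3 + 9*x^2 + 27*x + 27

Expanding det(x·I − A) (e.g. by cofactor expansion or by noting that A is similar to its Jordan form J, which has the same characteristic polynomial as A) gives
  χ_A(x) = x^3 + 9*x^2 + 27*x + 27
which factors as (x + 3)^3. The eigenvalues (with algebraic multiplicities) are λ = -3 with multiplicity 3.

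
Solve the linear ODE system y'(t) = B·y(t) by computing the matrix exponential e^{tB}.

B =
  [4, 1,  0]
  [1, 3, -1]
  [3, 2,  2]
e^{tB} =
  [t^2*exp(3*t) + t*exp(3*t) + exp(3*t), t^2*exp(3*t)/2 + t*exp(3*t), -t^2*exp(3*t)/2]
  [-t^2*exp(3*t) + t*exp(3*t), -t^2*exp(3*t)/2 + exp(3*t), t^2*exp(3*t)/2 - t*exp(3*t)]
  [t^2*exp(3*t) + 3*t*exp(3*t), t^2*exp(3*t)/2 + 2*t*exp(3*t), -t^2*exp(3*t)/2 - t*exp(3*t) + exp(3*t)]

Strategy: write B = P · J · P⁻¹ where J is a Jordan canonical form, so e^{tB} = P · e^{tJ} · P⁻¹, and e^{tJ} can be computed block-by-block.

B has Jordan form
J =
  [3, 1, 0]
  [0, 3, 1]
  [0, 0, 3]
(up to reordering of blocks).

Per-block formulas:
  For a 3×3 Jordan block J_3(3): exp(t · J_3(3)) = e^(3t)·(I + t·N + (t^2/2)·N^2), where N is the 3×3 nilpotent shift.

After assembling e^{tJ} and conjugating by P, we get:

e^{tB} =
  [t^2*exp(3*t) + t*exp(3*t) + exp(3*t), t^2*exp(3*t)/2 + t*exp(3*t), -t^2*exp(3*t)/2]
  [-t^2*exp(3*t) + t*exp(3*t), -t^2*exp(3*t)/2 + exp(3*t), t^2*exp(3*t)/2 - t*exp(3*t)]
  [t^2*exp(3*t) + 3*t*exp(3*t), t^2*exp(3*t)/2 + 2*t*exp(3*t), -t^2*exp(3*t)/2 - t*exp(3*t) + exp(3*t)]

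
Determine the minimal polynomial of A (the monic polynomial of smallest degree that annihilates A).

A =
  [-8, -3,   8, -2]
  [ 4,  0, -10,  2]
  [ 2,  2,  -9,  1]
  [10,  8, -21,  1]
x^2 + 8*x + 16

The characteristic polynomial is χ_A(x) = (x + 4)^4, so the eigenvalues are known. The minimal polynomial is
  m_A(x) = Π_λ (x − λ)^{k_λ}
where k_λ is the size of the *largest* Jordan block for λ (equivalently, the smallest k with (A − λI)^k v = 0 for every generalised eigenvector v of λ).

  λ = -4: largest Jordan block has size 2, contributing (x + 4)^2

So m_A(x) = (x + 4)^2 = x^2 + 8*x + 16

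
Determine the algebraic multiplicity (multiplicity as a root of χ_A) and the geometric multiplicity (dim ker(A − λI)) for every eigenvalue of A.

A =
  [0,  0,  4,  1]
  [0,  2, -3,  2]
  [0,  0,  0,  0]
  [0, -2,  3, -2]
λ = 0: alg = 4, geom = 2

Step 1 — factor the characteristic polynomial to read off the algebraic multiplicities:
  χ_A(x) = x^4

Step 2 — compute geometric multiplicities via the rank-nullity identity g(λ) = n − rank(A − λI):
  rank(A − (0)·I) = 2, so dim ker(A − (0)·I) = n − 2 = 2

Summary:
  λ = 0: algebraic multiplicity = 4, geometric multiplicity = 2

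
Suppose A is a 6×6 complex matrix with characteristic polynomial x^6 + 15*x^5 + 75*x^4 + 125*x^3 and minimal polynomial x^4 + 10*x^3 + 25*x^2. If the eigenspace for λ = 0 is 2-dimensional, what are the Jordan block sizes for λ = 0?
Block sizes for λ = 0: [2, 1]

Step 1 — from the characteristic polynomial, algebraic multiplicity of λ = 0 is 3. From dim ker(A − (0)·I) = 2, there are exactly 2 Jordan blocks for λ = 0.
Step 2 — from the minimal polynomial, the factor (x − 0)^2 tells us the largest block for λ = 0 has size 2.
Step 3 — with total size 3, 2 blocks, and largest block 2, the block sizes (in nonincreasing order) are [2, 1].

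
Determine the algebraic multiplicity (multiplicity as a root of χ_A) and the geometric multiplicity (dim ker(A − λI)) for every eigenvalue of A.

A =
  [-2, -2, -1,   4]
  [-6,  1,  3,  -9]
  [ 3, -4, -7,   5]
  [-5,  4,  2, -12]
λ = -5: alg = 4, geom = 2

Step 1 — factor the characteristic polynomial to read off the algebraic multiplicities:
  χ_A(x) = (x + 5)^4

Step 2 — compute geometric multiplicities via the rank-nullity identity g(λ) = n − rank(A − λI):
  rank(A − (-5)·I) = 2, so dim ker(A − (-5)·I) = n − 2 = 2

Summary:
  λ = -5: algebraic multiplicity = 4, geometric multiplicity = 2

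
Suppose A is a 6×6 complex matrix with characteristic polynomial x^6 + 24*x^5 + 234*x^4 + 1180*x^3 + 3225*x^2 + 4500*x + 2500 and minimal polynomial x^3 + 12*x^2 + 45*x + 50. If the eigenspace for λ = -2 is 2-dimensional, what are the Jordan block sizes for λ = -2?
Block sizes for λ = -2: [1, 1]

Step 1 — from the characteristic polynomial, algebraic multiplicity of λ = -2 is 2. From dim ker(A − (-2)·I) = 2, there are exactly 2 Jordan blocks for λ = -2.
Step 2 — from the minimal polynomial, the factor (x + 2) tells us the largest block for λ = -2 has size 1.
Step 3 — with total size 2, 2 blocks, and largest block 1, the block sizes (in nonincreasing order) are [1, 1].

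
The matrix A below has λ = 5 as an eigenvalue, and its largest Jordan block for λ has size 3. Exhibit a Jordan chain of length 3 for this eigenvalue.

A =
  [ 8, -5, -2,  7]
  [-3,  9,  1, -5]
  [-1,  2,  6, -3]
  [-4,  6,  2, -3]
A Jordan chain for λ = 5 of length 3:
v_1 = (-2, -2, 2, 0)ᵀ
v_2 = (3, -3, -1, -4)ᵀ
v_3 = (1, 0, 0, 0)ᵀ

Let N = A − (5)·I. We want v_3 with N^3 v_3 = 0 but N^2 v_3 ≠ 0; then v_{j-1} := N · v_j for j = 3, …, 2.

Pick v_3 = (1, 0, 0, 0)ᵀ.
Then v_2 = N · v_3 = (3, -3, -1, -4)ᵀ.
Then v_1 = N · v_2 = (-2, -2, 2, 0)ᵀ.

Sanity check: (A − (5)·I) v_1 = (0, 0, 0, 0)ᵀ = 0. ✓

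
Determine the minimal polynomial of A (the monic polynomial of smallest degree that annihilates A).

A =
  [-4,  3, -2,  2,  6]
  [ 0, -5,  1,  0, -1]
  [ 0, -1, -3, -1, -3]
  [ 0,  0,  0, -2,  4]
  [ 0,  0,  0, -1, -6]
x^3 + 12*x^2 + 48*x + 64

The characteristic polynomial is χ_A(x) = (x + 4)^5, so the eigenvalues are known. The minimal polynomial is
  m_A(x) = Π_λ (x − λ)^{k_λ}
where k_λ is the size of the *largest* Jordan block for λ (equivalently, the smallest k with (A − λI)^k v = 0 for every generalised eigenvector v of λ).

  λ = -4: largest Jordan block has size 3, contributing (x + 4)^3

So m_A(x) = (x + 4)^3 = x^3 + 12*x^2 + 48*x + 64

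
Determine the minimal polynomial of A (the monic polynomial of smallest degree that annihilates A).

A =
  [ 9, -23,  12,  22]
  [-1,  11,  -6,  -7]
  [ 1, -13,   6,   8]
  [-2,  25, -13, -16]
x^4 - 10*x^3 + 13*x^2 + 60*x + 36

The characteristic polynomial is χ_A(x) = (x - 6)^2*(x + 1)^2, so the eigenvalues are known. The minimal polynomial is
  m_A(x) = Π_λ (x − λ)^{k_λ}
where k_λ is the size of the *largest* Jordan block for λ (equivalently, the smallest k with (A − λI)^k v = 0 for every generalised eigenvector v of λ).

  λ = -1: largest Jordan block has size 2, contributing (x + 1)^2
  λ = 6: largest Jordan block has size 2, contributing (x − 6)^2

So m_A(x) = (x - 6)^2*(x + 1)^2 = x^4 - 10*x^3 + 13*x^2 + 60*x + 36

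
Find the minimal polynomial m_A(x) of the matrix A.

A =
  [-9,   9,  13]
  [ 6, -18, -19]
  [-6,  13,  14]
x^3 + 13*x^2 + 55*x + 75

The characteristic polynomial is χ_A(x) = (x + 3)*(x + 5)^2, so the eigenvalues are known. The minimal polynomial is
  m_A(x) = Π_λ (x − λ)^{k_λ}
where k_λ is the size of the *largest* Jordan block for λ (equivalently, the smallest k with (A − λI)^k v = 0 for every generalised eigenvector v of λ).

  λ = -5: largest Jordan block has size 2, contributing (x + 5)^2
  λ = -3: largest Jordan block has size 1, contributing (x + 3)

So m_A(x) = (x + 3)*(x + 5)^2 = x^3 + 13*x^2 + 55*x + 75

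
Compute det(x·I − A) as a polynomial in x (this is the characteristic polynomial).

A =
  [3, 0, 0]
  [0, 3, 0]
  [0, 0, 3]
x^3 - 9*x^2 + 27*x - 27

Expanding det(x·I − A) (e.g. by cofactor expansion or by noting that A is similar to its Jordan form J, which has the same characteristic polynomial as A) gives
  χ_A(x) = x^3 - 9*x^2 + 27*x - 27
which factors as (x - 3)^3. The eigenvalues (with algebraic multiplicities) are λ = 3 with multiplicity 3.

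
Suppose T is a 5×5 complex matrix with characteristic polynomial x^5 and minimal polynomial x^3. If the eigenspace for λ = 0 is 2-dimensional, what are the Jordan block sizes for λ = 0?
Block sizes for λ = 0: [3, 2]

Step 1 — from the characteristic polynomial, algebraic multiplicity of λ = 0 is 5. From dim ker(T − (0)·I) = 2, there are exactly 2 Jordan blocks for λ = 0.
Step 2 — from the minimal polynomial, the factor (x − 0)^3 tells us the largest block for λ = 0 has size 3.
Step 3 — with total size 5, 2 blocks, and largest block 3, the block sizes (in nonincreasing order) are [3, 2].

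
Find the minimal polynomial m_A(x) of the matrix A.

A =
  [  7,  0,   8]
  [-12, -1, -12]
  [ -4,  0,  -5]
x^2 - 2*x - 3

The characteristic polynomial is χ_A(x) = (x - 3)*(x + 1)^2, so the eigenvalues are known. The minimal polynomial is
  m_A(x) = Π_λ (x − λ)^{k_λ}
where k_λ is the size of the *largest* Jordan block for λ (equivalently, the smallest k with (A − λI)^k v = 0 for every generalised eigenvector v of λ).

  λ = -1: largest Jordan block has size 1, contributing (x + 1)
  λ = 3: largest Jordan block has size 1, contributing (x − 3)

So m_A(x) = (x - 3)*(x + 1) = x^2 - 2*x - 3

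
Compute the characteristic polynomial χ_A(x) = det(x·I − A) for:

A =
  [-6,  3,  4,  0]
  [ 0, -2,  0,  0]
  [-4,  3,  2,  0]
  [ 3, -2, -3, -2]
x^4 + 8*x^3 + 24*x^2 + 32*x + 16

Expanding det(x·I − A) (e.g. by cofactor expansion or by noting that A is similar to its Jordan form J, which has the same characteristic polynomial as A) gives
  χ_A(x) = x^4 + 8*x^3 + 24*x^2 + 32*x + 16
which factors as (x + 2)^4. The eigenvalues (with algebraic multiplicities) are λ = -2 with multiplicity 4.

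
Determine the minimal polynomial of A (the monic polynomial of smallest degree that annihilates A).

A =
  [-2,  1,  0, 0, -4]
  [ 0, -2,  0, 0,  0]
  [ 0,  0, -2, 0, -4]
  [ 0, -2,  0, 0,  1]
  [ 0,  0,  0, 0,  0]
x^4 + 4*x^3 + 4*x^2

The characteristic polynomial is χ_A(x) = x^2*(x + 2)^3, so the eigenvalues are known. The minimal polynomial is
  m_A(x) = Π_λ (x − λ)^{k_λ}
where k_λ is the size of the *largest* Jordan block for λ (equivalently, the smallest k with (A − λI)^k v = 0 for every generalised eigenvector v of λ).

  λ = -2: largest Jordan block has size 2, contributing (x + 2)^2
  λ = 0: largest Jordan block has size 2, contributing (x − 0)^2

So m_A(x) = x^2*(x + 2)^2 = x^4 + 4*x^3 + 4*x^2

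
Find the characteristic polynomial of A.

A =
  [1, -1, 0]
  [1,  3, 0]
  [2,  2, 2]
x^3 - 6*x^2 + 12*x - 8

Expanding det(x·I − A) (e.g. by cofactor expansion or by noting that A is similar to its Jordan form J, which has the same characteristic polynomial as A) gives
  χ_A(x) = x^3 - 6*x^2 + 12*x - 8
which factors as (x - 2)^3. The eigenvalues (with algebraic multiplicities) are λ = 2 with multiplicity 3.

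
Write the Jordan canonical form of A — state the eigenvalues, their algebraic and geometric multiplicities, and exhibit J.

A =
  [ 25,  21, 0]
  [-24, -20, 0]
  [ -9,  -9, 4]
J_1(1) ⊕ J_1(4) ⊕ J_1(4)

The characteristic polynomial is
  det(x·I − A) = x^3 - 9*x^2 + 24*x - 16 = (x - 4)^2*(x - 1)

Eigenvalues and multiplicities (the geometric multiplicity of λ is n − rank(A − λI), which equals the number of Jordan blocks for λ):
  λ = 1: algebraic multiplicity = 1, geometric multiplicity = 1
  λ = 4: algebraic multiplicity = 2, geometric multiplicity = 2

Determining the block sizes for each eigenvalue:
  λ = 1: one block (gm = 1), so the single block has size am = 1 → block sizes [1]
  λ = 4: gm = am = 2, so every block has size 1 → block sizes [1, 1]

Assembling the blocks gives a Jordan form
J =
  [1, 0, 0]
  [0, 4, 0]
  [0, 0, 4]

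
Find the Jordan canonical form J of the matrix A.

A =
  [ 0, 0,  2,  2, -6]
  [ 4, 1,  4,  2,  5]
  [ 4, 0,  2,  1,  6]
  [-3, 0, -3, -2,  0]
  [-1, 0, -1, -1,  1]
J_1(-2) ⊕ J_3(1) ⊕ J_1(1)

The characteristic polynomial is
  det(x·I − A) = x^5 - 2*x^4 - 2*x^3 + 8*x^2 - 7*x + 2 = (x - 1)^4*(x + 2)

Eigenvalues and multiplicities (the geometric multiplicity of λ is n − rank(A − λI), which equals the number of Jordan blocks for λ):
  λ = -2: algebraic multiplicity = 1, geometric multiplicity = 1
  λ = 1: algebraic multiplicity = 4, geometric multiplicity = 2

Determining the block sizes for each eigenvalue:
  λ = -2: one block (gm = 1), so the single block has size am = 1 → block sizes [1]
  λ = 1: with am = 4 and gm = 2, the partition is not yet determined (e.g. several partitions of 4 into 2 parts exist). Let N = A − (1)·I. Computing rank(N^1) = 3, rank(N^2) = 2, rank(N^3) = 1; the number of blocks of size ≥ j is rank(N^{j−1}) − rank(N^j), giving [2, 1, 1]. So we have 1 block(s) of size 3, 1 block(s) of size 1 → block sizes [3, 1]

Assembling the blocks gives a Jordan form
J =
  [-2, 0, 0, 0, 0]
  [ 0, 1, 1, 0, 0]
  [ 0, 0, 1, 1, 0]
  [ 0, 0, 0, 1, 0]
  [ 0, 0, 0, 0, 1]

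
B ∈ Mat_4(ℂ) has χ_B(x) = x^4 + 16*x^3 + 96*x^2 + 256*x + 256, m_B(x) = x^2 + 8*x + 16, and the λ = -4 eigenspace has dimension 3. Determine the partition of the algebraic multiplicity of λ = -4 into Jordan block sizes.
Block sizes for λ = -4: [2, 1, 1]

Step 1 — from the characteristic polynomial, algebraic multiplicity of λ = -4 is 4. From dim ker(B − (-4)·I) = 3, there are exactly 3 Jordan blocks for λ = -4.
Step 2 — from the minimal polynomial, the factor (x + 4)^2 tells us the largest block for λ = -4 has size 2.
Step 3 — with total size 4, 3 blocks, and largest block 2, the block sizes (in nonincreasing order) are [2, 1, 1].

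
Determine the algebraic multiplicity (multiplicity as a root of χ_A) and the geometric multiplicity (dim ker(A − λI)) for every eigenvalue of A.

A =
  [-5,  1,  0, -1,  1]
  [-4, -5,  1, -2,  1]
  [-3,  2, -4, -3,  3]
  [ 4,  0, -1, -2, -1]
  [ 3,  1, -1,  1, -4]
λ = -4: alg = 5, geom = 2

Step 1 — factor the characteristic polynomial to read off the algebraic multiplicities:
  χ_A(x) = (x + 4)^5

Step 2 — compute geometric multiplicities via the rank-nullity identity g(λ) = n − rank(A − λI):
  rank(A − (-4)·I) = 3, so dim ker(A − (-4)·I) = n − 3 = 2

Summary:
  λ = -4: algebraic multiplicity = 5, geometric multiplicity = 2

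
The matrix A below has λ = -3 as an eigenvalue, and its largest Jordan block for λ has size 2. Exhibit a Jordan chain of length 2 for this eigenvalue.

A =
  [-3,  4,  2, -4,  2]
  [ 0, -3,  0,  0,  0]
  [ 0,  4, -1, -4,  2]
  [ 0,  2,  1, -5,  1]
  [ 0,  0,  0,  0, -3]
A Jordan chain for λ = -3 of length 2:
v_1 = (4, 0, 4, 2, 0)ᵀ
v_2 = (0, 1, 0, 0, 0)ᵀ

Let N = A − (-3)·I. We want v_2 with N^2 v_2 = 0 but N^1 v_2 ≠ 0; then v_{j-1} := N · v_j for j = 2, …, 2.

Pick v_2 = (0, 1, 0, 0, 0)ᵀ.
Then v_1 = N · v_2 = (4, 0, 4, 2, 0)ᵀ.

Sanity check: (A − (-3)·I) v_1 = (0, 0, 0, 0, 0)ᵀ = 0. ✓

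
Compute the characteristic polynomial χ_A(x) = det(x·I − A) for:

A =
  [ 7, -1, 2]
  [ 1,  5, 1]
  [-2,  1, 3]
x^3 - 15*x^2 + 75*x - 125

Expanding det(x·I − A) (e.g. by cofactor expansion or by noting that A is similar to its Jordan form J, which has the same characteristic polynomial as A) gives
  χ_A(x) = x^3 - 15*x^2 + 75*x - 125
which factors as (x - 5)^3. The eigenvalues (with algebraic multiplicities) are λ = 5 with multiplicity 3.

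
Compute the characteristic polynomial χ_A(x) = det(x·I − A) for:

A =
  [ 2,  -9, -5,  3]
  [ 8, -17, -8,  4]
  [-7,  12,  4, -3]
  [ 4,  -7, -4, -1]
x^4 + 12*x^3 + 54*x^2 + 108*x + 81

Expanding det(x·I − A) (e.g. by cofactor expansion or by noting that A is similar to its Jordan form J, which has the same characteristic polynomial as A) gives
  χ_A(x) = x^4 + 12*x^3 + 54*x^2 + 108*x + 81
which factors as (x + 3)^4. The eigenvalues (with algebraic multiplicities) are λ = -3 with multiplicity 4.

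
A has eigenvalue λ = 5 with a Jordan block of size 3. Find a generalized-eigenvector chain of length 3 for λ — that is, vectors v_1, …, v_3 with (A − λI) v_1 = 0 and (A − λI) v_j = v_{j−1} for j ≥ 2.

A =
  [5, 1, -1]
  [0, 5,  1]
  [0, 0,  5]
A Jordan chain for λ = 5 of length 3:
v_1 = (1, 0, 0)ᵀ
v_2 = (-1, 1, 0)ᵀ
v_3 = (0, 0, 1)ᵀ

Let N = A − (5)·I. We want v_3 with N^3 v_3 = 0 but N^2 v_3 ≠ 0; then v_{j-1} := N · v_j for j = 3, …, 2.

Pick v_3 = (0, 0, 1)ᵀ.
Then v_2 = N · v_3 = (-1, 1, 0)ᵀ.
Then v_1 = N · v_2 = (1, 0, 0)ᵀ.

Sanity check: (A − (5)·I) v_1 = (0, 0, 0)ᵀ = 0. ✓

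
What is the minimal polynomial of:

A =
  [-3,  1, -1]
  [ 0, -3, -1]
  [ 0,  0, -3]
x^3 + 9*x^2 + 27*x + 27

The characteristic polynomial is χ_A(x) = (x + 3)^3, so the eigenvalues are known. The minimal polynomial is
  m_A(x) = Π_λ (x − λ)^{k_λ}
where k_λ is the size of the *largest* Jordan block for λ (equivalently, the smallest k with (A − λI)^k v = 0 for every generalised eigenvector v of λ).

  λ = -3: largest Jordan block has size 3, contributing (x + 3)^3

So m_A(x) = (x + 3)^3 = x^3 + 9*x^2 + 27*x + 27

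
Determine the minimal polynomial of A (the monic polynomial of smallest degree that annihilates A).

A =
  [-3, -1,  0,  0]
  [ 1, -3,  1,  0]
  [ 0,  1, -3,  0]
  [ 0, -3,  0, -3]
x^3 + 9*x^2 + 27*x + 27

The characteristic polynomial is χ_A(x) = (x + 3)^4, so the eigenvalues are known. The minimal polynomial is
  m_A(x) = Π_λ (x − λ)^{k_λ}
where k_λ is the size of the *largest* Jordan block for λ (equivalently, the smallest k with (A − λI)^k v = 0 for every generalised eigenvector v of λ).

  λ = -3: largest Jordan block has size 3, contributing (x + 3)^3

So m_A(x) = (x + 3)^3 = x^3 + 9*x^2 + 27*x + 27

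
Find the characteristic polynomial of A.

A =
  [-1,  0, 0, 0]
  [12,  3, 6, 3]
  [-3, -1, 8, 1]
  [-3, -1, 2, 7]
x^4 - 17*x^3 + 90*x^2 - 108*x - 216

Expanding det(x·I − A) (e.g. by cofactor expansion or by noting that A is similar to its Jordan form J, which has the same characteristic polynomial as A) gives
  χ_A(x) = x^4 - 17*x^3 + 90*x^2 - 108*x - 216
which factors as (x - 6)^3*(x + 1). The eigenvalues (with algebraic multiplicities) are λ = -1 with multiplicity 1, λ = 6 with multiplicity 3.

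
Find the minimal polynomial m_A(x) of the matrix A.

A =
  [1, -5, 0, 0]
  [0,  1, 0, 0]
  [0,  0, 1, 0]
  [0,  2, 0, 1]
x^2 - 2*x + 1

The characteristic polynomial is χ_A(x) = (x - 1)^4, so the eigenvalues are known. The minimal polynomial is
  m_A(x) = Π_λ (x − λ)^{k_λ}
where k_λ is the size of the *largest* Jordan block for λ (equivalently, the smallest k with (A − λI)^k v = 0 for every generalised eigenvector v of λ).

  λ = 1: largest Jordan block has size 2, contributing (x − 1)^2

So m_A(x) = (x - 1)^2 = x^2 - 2*x + 1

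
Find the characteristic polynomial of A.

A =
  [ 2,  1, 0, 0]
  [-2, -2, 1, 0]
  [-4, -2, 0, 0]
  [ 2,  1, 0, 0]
x^4

Expanding det(x·I − A) (e.g. by cofactor expansion or by noting that A is similar to its Jordan form J, which has the same characteristic polynomial as A) gives
  χ_A(x) = x^4
which factors as x^4. The eigenvalues (with algebraic multiplicities) are λ = 0 with multiplicity 4.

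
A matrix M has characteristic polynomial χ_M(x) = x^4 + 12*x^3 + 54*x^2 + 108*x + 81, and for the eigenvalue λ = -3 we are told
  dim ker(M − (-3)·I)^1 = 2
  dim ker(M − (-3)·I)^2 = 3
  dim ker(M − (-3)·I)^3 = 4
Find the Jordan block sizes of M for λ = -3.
Block sizes for λ = -3: [3, 1]

From the dimensions of kernels of powers, the number of Jordan blocks of size at least j is d_j − d_{j−1} where d_j = dim ker(N^j) (with d_0 = 0). Computing the differences gives [2, 1, 1].
The number of blocks of size exactly k is (#blocks of size ≥ k) − (#blocks of size ≥ k + 1), so the partition is: 1 block(s) of size 1, 1 block(s) of size 3.
In nonincreasing order the block sizes are [3, 1].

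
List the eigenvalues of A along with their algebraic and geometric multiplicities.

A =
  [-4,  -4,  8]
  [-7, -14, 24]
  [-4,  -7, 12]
λ = -2: alg = 3, geom = 1

Step 1 — factor the characteristic polynomial to read off the algebraic multiplicities:
  χ_A(x) = (x + 2)^3

Step 2 — compute geometric multiplicities via the rank-nullity identity g(λ) = n − rank(A − λI):
  rank(A − (-2)·I) = 2, so dim ker(A − (-2)·I) = n − 2 = 1

Summary:
  λ = -2: algebraic multiplicity = 3, geometric multiplicity = 1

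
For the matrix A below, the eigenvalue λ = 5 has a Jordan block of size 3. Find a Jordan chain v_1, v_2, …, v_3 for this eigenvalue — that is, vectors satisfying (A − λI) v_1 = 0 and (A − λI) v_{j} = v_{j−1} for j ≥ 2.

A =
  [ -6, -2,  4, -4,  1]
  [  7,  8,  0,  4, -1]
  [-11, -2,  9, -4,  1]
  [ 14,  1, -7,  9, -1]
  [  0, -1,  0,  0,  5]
A Jordan chain for λ = 5 of length 3:
v_1 = (7, 0, 7, -14, -7)ᵀ
v_2 = (-11, 7, -11, 14, 0)ᵀ
v_3 = (1, 0, 0, 0, 0)ᵀ

Let N = A − (5)·I. We want v_3 with N^3 v_3 = 0 but N^2 v_3 ≠ 0; then v_{j-1} := N · v_j for j = 3, …, 2.

Pick v_3 = (1, 0, 0, 0, 0)ᵀ.
Then v_2 = N · v_3 = (-11, 7, -11, 14, 0)ᵀ.
Then v_1 = N · v_2 = (7, 0, 7, -14, -7)ᵀ.

Sanity check: (A − (5)·I) v_1 = (0, 0, 0, 0, 0)ᵀ = 0. ✓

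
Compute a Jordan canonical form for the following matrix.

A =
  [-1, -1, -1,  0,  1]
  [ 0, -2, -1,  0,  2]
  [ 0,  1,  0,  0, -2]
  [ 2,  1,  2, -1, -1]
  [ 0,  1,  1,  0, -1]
J_3(-1) ⊕ J_2(-1)

The characteristic polynomial is
  det(x·I − A) = x^5 + 5*x^4 + 10*x^3 + 10*x^2 + 5*x + 1 = (x + 1)^5

Eigenvalues and multiplicities (the geometric multiplicity of λ is n − rank(A − λI), which equals the number of Jordan blocks for λ):
  λ = -1: algebraic multiplicity = 5, geometric multiplicity = 2

Determining the block sizes for each eigenvalue:
  λ = -1: with am = 5 and gm = 2, the partition is not yet determined (e.g. several partitions of 5 into 2 parts exist). Let N = A − (-1)·I. Computing rank(N^1) = 3, rank(N^2) = 1, rank(N^3) = 0; the number of blocks of size ≥ j is rank(N^{j−1}) − rank(N^j), giving [2, 2, 1]. So we have 1 block(s) of size 3, 1 block(s) of size 2 → block sizes [3, 2]

Assembling the blocks gives a Jordan form
J =
  [-1,  1,  0,  0,  0]
  [ 0, -1,  1,  0,  0]
  [ 0,  0, -1,  0,  0]
  [ 0,  0,  0, -1,  1]
  [ 0,  0,  0,  0, -1]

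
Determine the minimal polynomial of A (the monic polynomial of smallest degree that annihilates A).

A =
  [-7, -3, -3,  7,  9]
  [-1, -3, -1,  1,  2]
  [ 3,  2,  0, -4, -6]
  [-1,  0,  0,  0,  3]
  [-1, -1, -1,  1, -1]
x^3 + 7*x^2 + 16*x + 12

The characteristic polynomial is χ_A(x) = (x + 2)^4*(x + 3), so the eigenvalues are known. The minimal polynomial is
  m_A(x) = Π_λ (x − λ)^{k_λ}
where k_λ is the size of the *largest* Jordan block for λ (equivalently, the smallest k with (A − λI)^k v = 0 for every generalised eigenvector v of λ).

  λ = -3: largest Jordan block has size 1, contributing (x + 3)
  λ = -2: largest Jordan block has size 2, contributing (x + 2)^2

So m_A(x) = (x + 2)^2*(x + 3) = x^3 + 7*x^2 + 16*x + 12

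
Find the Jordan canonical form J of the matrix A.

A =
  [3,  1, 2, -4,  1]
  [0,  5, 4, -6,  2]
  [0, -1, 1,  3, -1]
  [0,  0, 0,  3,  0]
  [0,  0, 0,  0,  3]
J_2(3) ⊕ J_2(3) ⊕ J_1(3)

The characteristic polynomial is
  det(x·I − A) = x^5 - 15*x^4 + 90*x^3 - 270*x^2 + 405*x - 243 = (x - 3)^5

Eigenvalues and multiplicities (the geometric multiplicity of λ is n − rank(A − λI), which equals the number of Jordan blocks for λ):
  λ = 3: algebraic multiplicity = 5, geometric multiplicity = 3

Determining the block sizes for each eigenvalue:
  λ = 3: with am = 5 and gm = 3, the partition is not yet determined (e.g. several partitions of 5 into 3 parts exist). Let N = A − (3)·I. Computing rank(N^1) = 2, rank(N^2) = 0; the number of blocks of size ≥ j is rank(N^{j−1}) − rank(N^j), giving [3, 2]. So we have 2 block(s) of size 2, 1 block(s) of size 1 → block sizes [2, 2, 1]

Assembling the blocks gives a Jordan form
J =
  [3, 1, 0, 0, 0]
  [0, 3, 0, 0, 0]
  [0, 0, 3, 1, 0]
  [0, 0, 0, 3, 0]
  [0, 0, 0, 0, 3]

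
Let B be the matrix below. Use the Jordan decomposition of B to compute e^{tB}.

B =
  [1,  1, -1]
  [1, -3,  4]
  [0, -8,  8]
e^{tB} =
  [t^2*exp(2*t) - t*exp(2*t) + exp(2*t), t^2*exp(2*t) + t*exp(2*t), -t^2*exp(2*t)/2 - t*exp(2*t)]
  [-3*t^2*exp(2*t) + t*exp(2*t), -3*t^2*exp(2*t) - 5*t*exp(2*t) + exp(2*t), 3*t^2*exp(2*t)/2 + 4*t*exp(2*t)]
  [-4*t^2*exp(2*t), -4*t^2*exp(2*t) - 8*t*exp(2*t), 2*t^2*exp(2*t) + 6*t*exp(2*t) + exp(2*t)]

Strategy: write B = P · J · P⁻¹ where J is a Jordan canonical form, so e^{tB} = P · e^{tJ} · P⁻¹, and e^{tJ} can be computed block-by-block.

B has Jordan form
J =
  [2, 1, 0]
  [0, 2, 1]
  [0, 0, 2]
(up to reordering of blocks).

Per-block formulas:
  For a 3×3 Jordan block J_3(2): exp(t · J_3(2)) = e^(2t)·(I + t·N + (t^2/2)·N^2), where N is the 3×3 nilpotent shift.

After assembling e^{tJ} and conjugating by P, we get:

e^{tB} =
  [t^2*exp(2*t) - t*exp(2*t) + exp(2*t), t^2*exp(2*t) + t*exp(2*t), -t^2*exp(2*t)/2 - t*exp(2*t)]
  [-3*t^2*exp(2*t) + t*exp(2*t), -3*t^2*exp(2*t) - 5*t*exp(2*t) + exp(2*t), 3*t^2*exp(2*t)/2 + 4*t*exp(2*t)]
  [-4*t^2*exp(2*t), -4*t^2*exp(2*t) - 8*t*exp(2*t), 2*t^2*exp(2*t) + 6*t*exp(2*t) + exp(2*t)]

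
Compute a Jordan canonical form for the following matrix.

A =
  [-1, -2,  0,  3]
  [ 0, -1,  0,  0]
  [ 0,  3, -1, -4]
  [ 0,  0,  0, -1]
J_2(-1) ⊕ J_2(-1)

The characteristic polynomial is
  det(x·I − A) = x^4 + 4*x^3 + 6*x^2 + 4*x + 1 = (x + 1)^4

Eigenvalues and multiplicities (the geometric multiplicity of λ is n − rank(A − λI), which equals the number of Jordan blocks for λ):
  λ = -1: algebraic multiplicity = 4, geometric multiplicity = 2

Determining the block sizes for each eigenvalue:
  λ = -1: with am = 4 and gm = 2, the partition is not yet determined (e.g. several partitions of 4 into 2 parts exist). Let N = A − (-1)·I. Computing rank(N^1) = 2, rank(N^2) = 0; the number of blocks of size ≥ j is rank(N^{j−1}) − rank(N^j), giving [2, 2]. So we have 2 block(s) of size 2 → block sizes [2, 2]

Assembling the blocks gives a Jordan form
J =
  [-1,  1,  0,  0]
  [ 0, -1,  0,  0]
  [ 0,  0, -1,  1]
  [ 0,  0,  0, -1]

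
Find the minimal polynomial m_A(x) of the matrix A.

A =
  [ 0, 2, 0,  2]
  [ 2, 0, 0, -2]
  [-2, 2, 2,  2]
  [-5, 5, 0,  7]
x^2 - 5*x + 6

The characteristic polynomial is χ_A(x) = (x - 3)*(x - 2)^3, so the eigenvalues are known. The minimal polynomial is
  m_A(x) = Π_λ (x − λ)^{k_λ}
where k_λ is the size of the *largest* Jordan block for λ (equivalently, the smallest k with (A − λI)^k v = 0 for every generalised eigenvector v of λ).

  λ = 2: largest Jordan block has size 1, contributing (x − 2)
  λ = 3: largest Jordan block has size 1, contributing (x − 3)

So m_A(x) = (x - 3)*(x - 2) = x^2 - 5*x + 6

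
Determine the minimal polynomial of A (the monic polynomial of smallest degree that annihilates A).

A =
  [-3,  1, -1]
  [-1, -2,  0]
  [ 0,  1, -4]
x^3 + 9*x^2 + 27*x + 27

The characteristic polynomial is χ_A(x) = (x + 3)^3, so the eigenvalues are known. The minimal polynomial is
  m_A(x) = Π_λ (x − λ)^{k_λ}
where k_λ is the size of the *largest* Jordan block for λ (equivalently, the smallest k with (A − λI)^k v = 0 for every generalised eigenvector v of λ).

  λ = -3: largest Jordan block has size 3, contributing (x + 3)^3

So m_A(x) = (x + 3)^3 = x^3 + 9*x^2 + 27*x + 27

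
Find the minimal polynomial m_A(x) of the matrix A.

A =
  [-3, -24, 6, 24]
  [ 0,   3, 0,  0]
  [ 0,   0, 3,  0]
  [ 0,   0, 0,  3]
x^2 - 9

The characteristic polynomial is χ_A(x) = (x - 3)^3*(x + 3), so the eigenvalues are known. The minimal polynomial is
  m_A(x) = Π_λ (x − λ)^{k_λ}
where k_λ is the size of the *largest* Jordan block for λ (equivalently, the smallest k with (A − λI)^k v = 0 for every generalised eigenvector v of λ).

  λ = -3: largest Jordan block has size 1, contributing (x + 3)
  λ = 3: largest Jordan block has size 1, contributing (x − 3)

So m_A(x) = (x - 3)*(x + 3) = x^2 - 9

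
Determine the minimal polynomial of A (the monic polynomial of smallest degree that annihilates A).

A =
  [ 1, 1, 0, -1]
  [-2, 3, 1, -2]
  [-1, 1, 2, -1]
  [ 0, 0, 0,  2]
x^3 - 6*x^2 + 12*x - 8

The characteristic polynomial is χ_A(x) = (x - 2)^4, so the eigenvalues are known. The minimal polynomial is
  m_A(x) = Π_λ (x − λ)^{k_λ}
where k_λ is the size of the *largest* Jordan block for λ (equivalently, the smallest k with (A − λI)^k v = 0 for every generalised eigenvector v of λ).

  λ = 2: largest Jordan block has size 3, contributing (x − 2)^3

So m_A(x) = (x - 2)^3 = x^3 - 6*x^2 + 12*x - 8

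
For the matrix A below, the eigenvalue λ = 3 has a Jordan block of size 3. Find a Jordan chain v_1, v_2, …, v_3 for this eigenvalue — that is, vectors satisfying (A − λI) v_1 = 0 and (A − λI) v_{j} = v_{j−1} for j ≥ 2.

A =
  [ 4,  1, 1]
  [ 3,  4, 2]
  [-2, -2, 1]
A Jordan chain for λ = 3 of length 3:
v_1 = (2, 2, -4)ᵀ
v_2 = (1, 3, -2)ᵀ
v_3 = (1, 0, 0)ᵀ

Let N = A − (3)·I. We want v_3 with N^3 v_3 = 0 but N^2 v_3 ≠ 0; then v_{j-1} := N · v_j for j = 3, …, 2.

Pick v_3 = (1, 0, 0)ᵀ.
Then v_2 = N · v_3 = (1, 3, -2)ᵀ.
Then v_1 = N · v_2 = (2, 2, -4)ᵀ.

Sanity check: (A − (3)·I) v_1 = (0, 0, 0)ᵀ = 0. ✓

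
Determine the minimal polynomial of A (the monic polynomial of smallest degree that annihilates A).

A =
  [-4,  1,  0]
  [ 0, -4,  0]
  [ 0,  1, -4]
x^2 + 8*x + 16

The characteristic polynomial is χ_A(x) = (x + 4)^3, so the eigenvalues are known. The minimal polynomial is
  m_A(x) = Π_λ (x − λ)^{k_λ}
where k_λ is the size of the *largest* Jordan block for λ (equivalently, the smallest k with (A − λI)^k v = 0 for every generalised eigenvector v of λ).

  λ = -4: largest Jordan block has size 2, contributing (x + 4)^2

So m_A(x) = (x + 4)^2 = x^2 + 8*x + 16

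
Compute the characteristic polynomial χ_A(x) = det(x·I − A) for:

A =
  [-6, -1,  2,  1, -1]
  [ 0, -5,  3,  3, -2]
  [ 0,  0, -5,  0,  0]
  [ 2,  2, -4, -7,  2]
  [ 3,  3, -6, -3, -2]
x^5 + 25*x^4 + 250*x^3 + 1250*x^2 + 3125*x + 3125

Expanding det(x·I − A) (e.g. by cofactor expansion or by noting that A is similar to its Jordan form J, which has the same characteristic polynomial as A) gives
  χ_A(x) = x^5 + 25*x^4 + 250*x^3 + 1250*x^2 + 3125*x + 3125
which factors as (x + 5)^5. The eigenvalues (with algebraic multiplicities) are λ = -5 with multiplicity 5.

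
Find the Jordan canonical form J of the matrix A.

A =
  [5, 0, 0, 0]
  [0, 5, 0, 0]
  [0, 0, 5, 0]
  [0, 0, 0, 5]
J_1(5) ⊕ J_1(5) ⊕ J_1(5) ⊕ J_1(5)

The characteristic polynomial is
  det(x·I − A) = x^4 - 20*x^3 + 150*x^2 - 500*x + 625 = (x - 5)^4

Eigenvalues and multiplicities (the geometric multiplicity of λ is n − rank(A − λI), which equals the number of Jordan blocks for λ):
  λ = 5: algebraic multiplicity = 4, geometric multiplicity = 4

Determining the block sizes for each eigenvalue:
  λ = 5: gm = am = 4, so every block has size 1 → block sizes [1, 1, 1, 1]

Assembling the blocks gives a Jordan form
J =
  [5, 0, 0, 0]
  [0, 5, 0, 0]
  [0, 0, 5, 0]
  [0, 0, 0, 5]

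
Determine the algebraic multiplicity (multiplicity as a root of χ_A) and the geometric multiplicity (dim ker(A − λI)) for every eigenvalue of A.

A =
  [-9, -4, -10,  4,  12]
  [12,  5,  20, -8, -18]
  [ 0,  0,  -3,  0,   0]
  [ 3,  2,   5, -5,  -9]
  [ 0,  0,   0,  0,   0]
λ = -3: alg = 4, geom = 3; λ = 0: alg = 1, geom = 1

Step 1 — factor the characteristic polynomial to read off the algebraic multiplicities:
  χ_A(x) = x*(x + 3)^4

Step 2 — compute geometric multiplicities via the rank-nullity identity g(λ) = n − rank(A − λI):
  rank(A − (-3)·I) = 2, so dim ker(A − (-3)·I) = n − 2 = 3
  rank(A − (0)·I) = 4, so dim ker(A − (0)·I) = n − 4 = 1

Summary:
  λ = -3: algebraic multiplicity = 4, geometric multiplicity = 3
  λ = 0: algebraic multiplicity = 1, geometric multiplicity = 1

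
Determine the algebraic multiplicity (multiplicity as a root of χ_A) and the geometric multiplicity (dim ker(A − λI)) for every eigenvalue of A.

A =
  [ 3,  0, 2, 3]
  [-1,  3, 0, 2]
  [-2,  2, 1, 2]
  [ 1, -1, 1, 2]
λ = 2: alg = 3, geom = 1; λ = 3: alg = 1, geom = 1

Step 1 — factor the characteristic polynomial to read off the algebraic multiplicities:
  χ_A(x) = (x - 3)*(x - 2)^3

Step 2 — compute geometric multiplicities via the rank-nullity identity g(λ) = n − rank(A − λI):
  rank(A − (2)·I) = 3, so dim ker(A − (2)·I) = n − 3 = 1
  rank(A − (3)·I) = 3, so dim ker(A − (3)·I) = n − 3 = 1

Summary:
  λ = 2: algebraic multiplicity = 3, geometric multiplicity = 1
  λ = 3: algebraic multiplicity = 1, geometric multiplicity = 1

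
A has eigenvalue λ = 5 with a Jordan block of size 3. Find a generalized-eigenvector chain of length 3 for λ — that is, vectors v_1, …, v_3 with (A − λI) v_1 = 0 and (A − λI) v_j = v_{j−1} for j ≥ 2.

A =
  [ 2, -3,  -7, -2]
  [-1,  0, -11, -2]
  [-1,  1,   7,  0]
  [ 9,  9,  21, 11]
A Jordan chain for λ = 5 of length 3:
v_1 = (1, 1, 0, -3)ᵀ
v_2 = (-3, -1, -1, 9)ᵀ
v_3 = (1, 0, 0, 0)ᵀ

Let N = A − (5)·I. We want v_3 with N^3 v_3 = 0 but N^2 v_3 ≠ 0; then v_{j-1} := N · v_j for j = 3, …, 2.

Pick v_3 = (1, 0, 0, 0)ᵀ.
Then v_2 = N · v_3 = (-3, -1, -1, 9)ᵀ.
Then v_1 = N · v_2 = (1, 1, 0, -3)ᵀ.

Sanity check: (A − (5)·I) v_1 = (0, 0, 0, 0)ᵀ = 0. ✓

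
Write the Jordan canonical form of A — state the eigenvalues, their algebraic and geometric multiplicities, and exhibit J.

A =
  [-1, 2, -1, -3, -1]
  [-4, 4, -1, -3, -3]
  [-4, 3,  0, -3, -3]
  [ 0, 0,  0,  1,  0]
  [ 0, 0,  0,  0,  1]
J_3(1) ⊕ J_1(1) ⊕ J_1(1)

The characteristic polynomial is
  det(x·I − A) = x^5 - 5*x^4 + 10*x^3 - 10*x^2 + 5*x - 1 = (x - 1)^5

Eigenvalues and multiplicities (the geometric multiplicity of λ is n − rank(A − λI), which equals the number of Jordan blocks for λ):
  λ = 1: algebraic multiplicity = 5, geometric multiplicity = 3

Determining the block sizes for each eigenvalue:
  λ = 1: with am = 5 and gm = 3, the partition is not yet determined (e.g. several partitions of 5 into 3 parts exist). Let N = A − (1)·I. Computing rank(N^1) = 2, rank(N^2) = 1, rank(N^3) = 0; the number of blocks of size ≥ j is rank(N^{j−1}) − rank(N^j), giving [3, 1, 1]. So we have 1 block(s) of size 3, 2 block(s) of size 1 → block sizes [3, 1, 1]

Assembling the blocks gives a Jordan form
J =
  [1, 1, 0, 0, 0]
  [0, 1, 1, 0, 0]
  [0, 0, 1, 0, 0]
  [0, 0, 0, 1, 0]
  [0, 0, 0, 0, 1]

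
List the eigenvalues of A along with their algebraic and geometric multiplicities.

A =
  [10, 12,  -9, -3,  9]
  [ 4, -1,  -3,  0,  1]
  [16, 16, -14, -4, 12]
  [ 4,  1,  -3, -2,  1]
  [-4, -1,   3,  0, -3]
λ = -2: alg = 5, geom = 3

Step 1 — factor the characteristic polynomial to read off the algebraic multiplicities:
  χ_A(x) = (x + 2)^5

Step 2 — compute geometric multiplicities via the rank-nullity identity g(λ) = n − rank(A − λI):
  rank(A − (-2)·I) = 2, so dim ker(A − (-2)·I) = n − 2 = 3

Summary:
  λ = -2: algebraic multiplicity = 5, geometric multiplicity = 3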